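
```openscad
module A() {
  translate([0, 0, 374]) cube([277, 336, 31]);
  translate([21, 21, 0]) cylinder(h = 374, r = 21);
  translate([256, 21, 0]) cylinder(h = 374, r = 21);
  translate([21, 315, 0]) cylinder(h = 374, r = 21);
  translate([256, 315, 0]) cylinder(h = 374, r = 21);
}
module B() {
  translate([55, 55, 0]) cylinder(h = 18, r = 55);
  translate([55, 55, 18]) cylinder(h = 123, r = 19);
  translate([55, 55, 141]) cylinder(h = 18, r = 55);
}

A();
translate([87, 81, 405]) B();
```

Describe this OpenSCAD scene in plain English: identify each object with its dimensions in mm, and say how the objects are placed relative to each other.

A is a simple wooden stool: a rectangular seat 277 mm (x) by 336 mm (y), 31 mm thick, top face at z = 405 mm, on four round legs, each 42 mm in diameter. The legs rest on z = 0, each leg's axis is inset half a diameter from the nearest pair of seat edges (so the leg's bounding box is flush with the corner).

B is a spool: two coaxial disc flanges of radius 55 mm and thickness 18 mm, joined by a core cylinder of radius 19 mm and height 123 mm. The lower flange rests on z = 0 and the three cylinders share a vertical axis.

The spool is on top of the stool.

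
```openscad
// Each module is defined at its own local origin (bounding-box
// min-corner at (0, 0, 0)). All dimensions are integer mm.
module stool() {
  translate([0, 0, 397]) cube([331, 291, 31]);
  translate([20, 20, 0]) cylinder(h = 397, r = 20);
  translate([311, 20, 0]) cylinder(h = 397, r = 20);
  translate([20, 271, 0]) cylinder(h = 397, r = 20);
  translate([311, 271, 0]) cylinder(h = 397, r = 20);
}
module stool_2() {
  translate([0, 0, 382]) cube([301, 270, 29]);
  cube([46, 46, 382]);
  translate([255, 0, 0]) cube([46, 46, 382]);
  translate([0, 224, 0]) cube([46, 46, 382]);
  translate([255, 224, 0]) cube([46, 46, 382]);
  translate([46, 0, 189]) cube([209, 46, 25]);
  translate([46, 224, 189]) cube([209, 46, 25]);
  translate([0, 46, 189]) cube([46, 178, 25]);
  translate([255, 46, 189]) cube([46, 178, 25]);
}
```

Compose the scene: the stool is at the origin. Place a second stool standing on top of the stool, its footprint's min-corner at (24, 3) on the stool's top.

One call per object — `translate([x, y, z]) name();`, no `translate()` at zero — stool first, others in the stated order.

stool();
translate([24, 3, 428]) stool_2();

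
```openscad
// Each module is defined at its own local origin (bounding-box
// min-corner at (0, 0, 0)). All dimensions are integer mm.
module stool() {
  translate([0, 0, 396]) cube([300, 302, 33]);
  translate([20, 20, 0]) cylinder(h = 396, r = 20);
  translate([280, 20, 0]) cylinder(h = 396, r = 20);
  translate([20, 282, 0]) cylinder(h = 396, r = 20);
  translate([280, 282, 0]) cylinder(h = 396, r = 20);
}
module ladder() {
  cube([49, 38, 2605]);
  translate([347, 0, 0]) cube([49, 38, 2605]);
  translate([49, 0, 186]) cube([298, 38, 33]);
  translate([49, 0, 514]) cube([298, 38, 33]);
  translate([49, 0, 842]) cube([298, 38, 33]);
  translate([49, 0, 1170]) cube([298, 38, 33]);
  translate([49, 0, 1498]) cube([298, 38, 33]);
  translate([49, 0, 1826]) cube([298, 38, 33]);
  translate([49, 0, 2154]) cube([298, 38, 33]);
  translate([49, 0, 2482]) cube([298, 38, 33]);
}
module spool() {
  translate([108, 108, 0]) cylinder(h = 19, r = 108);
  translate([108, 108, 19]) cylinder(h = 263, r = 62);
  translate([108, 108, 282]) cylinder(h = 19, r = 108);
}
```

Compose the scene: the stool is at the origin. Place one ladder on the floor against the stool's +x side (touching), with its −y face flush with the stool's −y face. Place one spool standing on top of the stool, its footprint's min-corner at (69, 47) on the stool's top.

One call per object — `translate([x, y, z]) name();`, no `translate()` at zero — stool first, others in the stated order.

stool();
translate([300, 0, 0]) ladder();
translate([69, 47, 429]) spool();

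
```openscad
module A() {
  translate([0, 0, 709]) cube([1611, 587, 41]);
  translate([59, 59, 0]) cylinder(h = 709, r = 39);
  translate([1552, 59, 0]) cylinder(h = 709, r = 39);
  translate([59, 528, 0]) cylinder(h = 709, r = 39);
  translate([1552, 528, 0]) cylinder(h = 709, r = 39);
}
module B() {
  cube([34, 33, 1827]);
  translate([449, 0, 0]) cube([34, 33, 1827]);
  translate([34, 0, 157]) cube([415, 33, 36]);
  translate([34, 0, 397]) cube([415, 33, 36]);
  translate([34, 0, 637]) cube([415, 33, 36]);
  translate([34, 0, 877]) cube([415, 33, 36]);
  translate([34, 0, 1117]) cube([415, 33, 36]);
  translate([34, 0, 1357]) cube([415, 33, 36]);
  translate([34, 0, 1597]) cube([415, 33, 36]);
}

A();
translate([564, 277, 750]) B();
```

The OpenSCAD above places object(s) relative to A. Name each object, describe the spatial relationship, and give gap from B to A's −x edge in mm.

The ladder's min-x is at 564; the table's min-x is 0; gap = 564 mm.

A is a table. B is a ladder. The ladder is on top of the table, centred. The gap from the ladder to the table's −x edge is 564 mm.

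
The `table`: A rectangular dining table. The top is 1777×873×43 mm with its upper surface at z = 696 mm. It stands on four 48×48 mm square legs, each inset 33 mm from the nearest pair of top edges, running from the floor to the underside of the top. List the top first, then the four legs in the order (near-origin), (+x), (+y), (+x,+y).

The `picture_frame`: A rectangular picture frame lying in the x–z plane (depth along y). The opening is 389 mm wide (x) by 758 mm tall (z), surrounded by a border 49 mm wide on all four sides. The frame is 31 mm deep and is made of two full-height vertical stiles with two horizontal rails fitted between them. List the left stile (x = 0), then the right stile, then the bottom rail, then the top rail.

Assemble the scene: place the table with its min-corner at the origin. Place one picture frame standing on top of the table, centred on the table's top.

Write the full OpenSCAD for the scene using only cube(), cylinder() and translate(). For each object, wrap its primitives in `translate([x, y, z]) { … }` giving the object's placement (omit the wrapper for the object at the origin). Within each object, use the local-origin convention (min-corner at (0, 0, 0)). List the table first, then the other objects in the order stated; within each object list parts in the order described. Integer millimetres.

translate([0, 0, 653]) cube([1777, 873, 43]);
translate([33, 33, 0]) cube([48, 48, 653]);
translate([1696, 33, 0]) cube([48, 48, 653]);
translate([33, 792, 0]) cube([48, 48, 653]);
translate([1696, 792, 0]) cube([48, 48, 653]);
translate([645, 421, 696]) {
  cube([49, 31, 856]);
  translate([438, 0, 0]) cube([49, 31, 856]);
  translate([49, 0, 0]) cube([389, 31, 49]);
  translate([49, 0, 807]) cube([389, 31, 49]);
}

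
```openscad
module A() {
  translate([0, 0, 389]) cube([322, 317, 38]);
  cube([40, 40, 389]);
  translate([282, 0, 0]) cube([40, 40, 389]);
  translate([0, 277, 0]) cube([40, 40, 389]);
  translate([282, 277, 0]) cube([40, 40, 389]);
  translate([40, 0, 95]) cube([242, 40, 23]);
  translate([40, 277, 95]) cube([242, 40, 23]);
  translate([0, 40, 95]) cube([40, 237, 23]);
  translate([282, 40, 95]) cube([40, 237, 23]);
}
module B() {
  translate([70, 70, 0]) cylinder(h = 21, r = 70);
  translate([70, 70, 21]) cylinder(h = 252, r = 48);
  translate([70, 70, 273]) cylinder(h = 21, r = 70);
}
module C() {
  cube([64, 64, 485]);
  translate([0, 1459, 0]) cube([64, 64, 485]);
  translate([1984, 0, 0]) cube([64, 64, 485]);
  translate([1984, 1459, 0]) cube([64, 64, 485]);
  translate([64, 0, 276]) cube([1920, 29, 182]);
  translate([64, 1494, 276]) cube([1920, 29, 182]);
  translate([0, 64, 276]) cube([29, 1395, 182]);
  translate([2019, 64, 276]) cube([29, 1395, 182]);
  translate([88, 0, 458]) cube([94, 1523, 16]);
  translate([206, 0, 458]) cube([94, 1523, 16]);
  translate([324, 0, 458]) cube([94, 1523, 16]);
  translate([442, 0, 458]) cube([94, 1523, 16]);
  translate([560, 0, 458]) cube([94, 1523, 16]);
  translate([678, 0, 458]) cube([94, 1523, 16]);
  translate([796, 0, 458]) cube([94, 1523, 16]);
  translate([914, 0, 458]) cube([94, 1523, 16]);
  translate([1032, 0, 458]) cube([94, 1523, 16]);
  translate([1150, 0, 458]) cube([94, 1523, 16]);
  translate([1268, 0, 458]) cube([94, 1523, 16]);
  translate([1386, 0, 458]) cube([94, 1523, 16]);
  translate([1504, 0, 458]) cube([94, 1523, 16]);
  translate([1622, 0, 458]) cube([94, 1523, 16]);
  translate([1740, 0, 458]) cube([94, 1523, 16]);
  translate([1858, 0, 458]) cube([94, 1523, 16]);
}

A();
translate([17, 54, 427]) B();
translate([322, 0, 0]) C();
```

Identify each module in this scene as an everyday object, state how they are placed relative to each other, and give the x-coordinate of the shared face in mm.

The stool's +x face and the bed frame's −x face are both at x = 322 mm.

A is a stool. B is a spool. C is a bed frame. The spool is on top of the stool. The bed frame is against the stool's +x side, with their −y faces flush. The x-coordinate of the shared face is 322 mm.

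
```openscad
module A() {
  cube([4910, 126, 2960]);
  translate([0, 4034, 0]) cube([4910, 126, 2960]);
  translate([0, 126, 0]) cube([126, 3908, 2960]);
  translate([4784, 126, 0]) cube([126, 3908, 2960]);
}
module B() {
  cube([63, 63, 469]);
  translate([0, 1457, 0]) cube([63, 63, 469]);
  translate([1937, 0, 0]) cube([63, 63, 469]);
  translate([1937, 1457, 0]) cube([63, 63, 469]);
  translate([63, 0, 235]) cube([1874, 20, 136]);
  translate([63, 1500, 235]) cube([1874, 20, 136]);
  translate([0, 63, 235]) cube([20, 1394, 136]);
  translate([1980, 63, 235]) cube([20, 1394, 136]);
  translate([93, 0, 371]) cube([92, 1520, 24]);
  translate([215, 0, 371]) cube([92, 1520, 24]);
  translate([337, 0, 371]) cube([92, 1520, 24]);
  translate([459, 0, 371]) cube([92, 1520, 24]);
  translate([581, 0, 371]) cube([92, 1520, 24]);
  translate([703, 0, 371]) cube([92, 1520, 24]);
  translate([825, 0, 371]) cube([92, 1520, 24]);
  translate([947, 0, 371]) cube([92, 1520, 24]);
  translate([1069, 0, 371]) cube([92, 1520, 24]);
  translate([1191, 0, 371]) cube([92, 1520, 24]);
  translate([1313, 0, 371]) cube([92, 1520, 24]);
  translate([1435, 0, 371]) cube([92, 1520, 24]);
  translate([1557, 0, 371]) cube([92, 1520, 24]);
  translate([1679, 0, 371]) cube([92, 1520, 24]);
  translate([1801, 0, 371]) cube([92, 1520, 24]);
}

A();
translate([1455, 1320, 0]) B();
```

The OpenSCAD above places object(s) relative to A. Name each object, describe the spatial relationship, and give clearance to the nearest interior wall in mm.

A is a house frame. B is a bed frame. The bed frame sits inside the house frame, centred. The clearance to the nearest interior wall is 1194 mm.

Clearances: x = 1329, y = 1194; minimum 1194 mm.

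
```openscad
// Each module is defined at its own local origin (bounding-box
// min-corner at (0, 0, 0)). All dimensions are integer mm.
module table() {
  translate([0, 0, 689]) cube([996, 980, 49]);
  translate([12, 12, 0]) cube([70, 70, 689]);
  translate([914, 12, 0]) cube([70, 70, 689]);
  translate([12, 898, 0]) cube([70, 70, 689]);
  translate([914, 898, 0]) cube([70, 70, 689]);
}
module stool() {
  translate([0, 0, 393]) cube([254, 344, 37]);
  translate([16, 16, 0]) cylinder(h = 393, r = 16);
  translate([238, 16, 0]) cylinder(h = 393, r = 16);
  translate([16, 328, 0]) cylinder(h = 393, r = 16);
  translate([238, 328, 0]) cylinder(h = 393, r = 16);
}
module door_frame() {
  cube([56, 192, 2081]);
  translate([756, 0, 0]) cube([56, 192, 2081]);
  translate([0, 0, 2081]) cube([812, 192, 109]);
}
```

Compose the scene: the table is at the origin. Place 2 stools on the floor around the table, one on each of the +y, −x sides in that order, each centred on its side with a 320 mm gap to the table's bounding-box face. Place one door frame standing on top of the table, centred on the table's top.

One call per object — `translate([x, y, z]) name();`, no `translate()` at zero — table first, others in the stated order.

table();
translate([371, 1300, 0]) stool();
translate([-574, 318, 0]) stool();
translate([92, 394, 738]) door_frame();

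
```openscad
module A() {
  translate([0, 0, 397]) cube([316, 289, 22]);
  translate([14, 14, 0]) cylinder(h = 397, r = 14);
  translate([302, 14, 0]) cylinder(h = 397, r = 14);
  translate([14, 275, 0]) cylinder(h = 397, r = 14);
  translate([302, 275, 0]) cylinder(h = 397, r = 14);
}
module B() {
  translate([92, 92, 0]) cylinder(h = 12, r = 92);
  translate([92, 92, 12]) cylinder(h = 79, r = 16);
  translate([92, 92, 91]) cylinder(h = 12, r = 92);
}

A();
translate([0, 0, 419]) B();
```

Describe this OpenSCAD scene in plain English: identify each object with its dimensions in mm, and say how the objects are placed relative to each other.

A is a four-legged stool. The seat is a 316×289×22 mm slab whose top surface is at z = 419 mm; four round legs, each 28 mm in diameter, run from the floor (z = 0) to the underside of the seat, each leg's axis is inset half a diameter from the nearest pair of seat edges (so the leg's bounding box is flush with the corner).

B is a spool: two coaxial disc flanges of radius 92 mm and thickness 12 mm, joined by a core cylinder of radius 16 mm and height 79 mm. The lower flange rests on z = 0 and the three cylinders share a vertical axis.

The spool is on top of the stool.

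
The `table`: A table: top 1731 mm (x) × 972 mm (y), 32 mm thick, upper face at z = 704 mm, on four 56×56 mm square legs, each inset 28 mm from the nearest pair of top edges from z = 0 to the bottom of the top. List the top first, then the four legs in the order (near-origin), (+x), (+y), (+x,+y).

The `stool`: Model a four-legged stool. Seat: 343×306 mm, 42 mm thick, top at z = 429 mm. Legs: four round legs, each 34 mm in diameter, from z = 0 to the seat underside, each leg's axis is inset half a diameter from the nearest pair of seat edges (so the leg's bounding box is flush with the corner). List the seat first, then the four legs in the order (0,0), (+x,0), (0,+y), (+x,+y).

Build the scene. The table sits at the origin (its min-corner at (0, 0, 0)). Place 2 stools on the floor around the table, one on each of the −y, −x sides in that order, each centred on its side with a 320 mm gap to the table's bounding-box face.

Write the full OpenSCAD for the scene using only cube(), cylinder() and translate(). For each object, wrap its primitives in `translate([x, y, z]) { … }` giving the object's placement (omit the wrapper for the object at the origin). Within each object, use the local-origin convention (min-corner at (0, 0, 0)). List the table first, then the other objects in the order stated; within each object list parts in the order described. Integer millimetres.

translate([0, 0, 672]) cube([1731, 972, 32]);
translate([28, 28, 0]) cube([56, 56, 672]);
translate([1647, 28, 0]) cube([56, 56, 672]);
translate([28, 888, 0]) cube([56, 56, 672]);
translate([1647, 888, 0]) cube([56, 56, 672]);
translate([694, -626, 0]) {
  translate([0, 0, 387]) cube([343, 306, 42]);
  translate([17, 17, 0]) cylinder(h = 387, r = 17);
  translate([326, 17, 0]) cylinder(h = 387, r = 17);
  translate([17, 289, 0]) cylinder(h = 387, r = 17);
  translate([326, 289, 0]) cylinder(h = 387, r = 17);
}
translate([-663, 333, 0]) {
  translate([0, 0, 387]) cube([343, 306, 42]);
  translate([17, 17, 0]) cylinder(h = 387, r = 17);
  translate([326, 17, 0]) cylinder(h = 387, r = 17);
  translate([17, 289, 0]) cylinder(h = 387, r = 17);
  translate([326, 289, 0]) cylinder(h = 387, r = 17);
}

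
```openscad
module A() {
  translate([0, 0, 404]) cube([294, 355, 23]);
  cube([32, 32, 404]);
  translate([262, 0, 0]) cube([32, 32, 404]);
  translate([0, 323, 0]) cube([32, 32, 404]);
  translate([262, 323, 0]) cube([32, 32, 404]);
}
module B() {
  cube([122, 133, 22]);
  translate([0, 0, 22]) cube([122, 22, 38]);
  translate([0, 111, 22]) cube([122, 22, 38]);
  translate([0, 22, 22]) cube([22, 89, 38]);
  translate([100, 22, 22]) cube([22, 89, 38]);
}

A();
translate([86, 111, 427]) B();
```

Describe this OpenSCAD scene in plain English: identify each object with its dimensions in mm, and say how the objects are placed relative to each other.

A is a four-legged stool. The seat is 294×355 mm, 23 mm thick, top at z = 427 mm. It stands on four square legs, each 32×32 mm in cross-section, from z = 0 to the seat underside, each flush with a corner of the seat.

B is an open storage box with external size 122×133×60 mm and wall thickness 22 mm (the base is also 22 mm thick). The base covers the whole footprint; the four walls stand on the base, with the y-facing walls full-width and the x-facing walls fitting between their inner faces.

The open box is on top of the stool, centred.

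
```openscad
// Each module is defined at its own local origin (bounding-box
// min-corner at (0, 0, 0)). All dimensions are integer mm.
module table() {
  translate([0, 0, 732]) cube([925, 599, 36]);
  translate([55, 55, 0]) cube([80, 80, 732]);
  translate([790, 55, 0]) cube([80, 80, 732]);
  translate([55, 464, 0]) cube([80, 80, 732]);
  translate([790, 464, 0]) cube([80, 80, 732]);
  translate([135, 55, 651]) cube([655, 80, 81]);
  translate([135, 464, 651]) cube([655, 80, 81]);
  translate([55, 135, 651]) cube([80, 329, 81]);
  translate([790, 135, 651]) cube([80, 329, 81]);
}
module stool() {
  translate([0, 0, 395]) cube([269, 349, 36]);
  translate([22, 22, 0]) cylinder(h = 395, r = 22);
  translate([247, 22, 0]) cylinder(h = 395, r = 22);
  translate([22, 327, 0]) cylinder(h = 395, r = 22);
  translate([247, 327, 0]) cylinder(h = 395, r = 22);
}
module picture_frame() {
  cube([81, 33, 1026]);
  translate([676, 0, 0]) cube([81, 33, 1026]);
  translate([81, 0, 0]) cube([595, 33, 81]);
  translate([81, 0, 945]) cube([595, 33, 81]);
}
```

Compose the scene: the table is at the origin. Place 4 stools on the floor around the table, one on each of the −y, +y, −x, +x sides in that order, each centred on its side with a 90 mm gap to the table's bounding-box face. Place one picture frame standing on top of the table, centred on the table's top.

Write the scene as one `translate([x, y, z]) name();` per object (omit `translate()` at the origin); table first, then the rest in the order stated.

table();
translate([328, -439, 0]) stool();
translate([328, 689, 0]) stool();
translate([-359, 125, 0]) stool();
translate([1015, 125, 0]) stool();
translate([84, 283, 768]) picture_frame();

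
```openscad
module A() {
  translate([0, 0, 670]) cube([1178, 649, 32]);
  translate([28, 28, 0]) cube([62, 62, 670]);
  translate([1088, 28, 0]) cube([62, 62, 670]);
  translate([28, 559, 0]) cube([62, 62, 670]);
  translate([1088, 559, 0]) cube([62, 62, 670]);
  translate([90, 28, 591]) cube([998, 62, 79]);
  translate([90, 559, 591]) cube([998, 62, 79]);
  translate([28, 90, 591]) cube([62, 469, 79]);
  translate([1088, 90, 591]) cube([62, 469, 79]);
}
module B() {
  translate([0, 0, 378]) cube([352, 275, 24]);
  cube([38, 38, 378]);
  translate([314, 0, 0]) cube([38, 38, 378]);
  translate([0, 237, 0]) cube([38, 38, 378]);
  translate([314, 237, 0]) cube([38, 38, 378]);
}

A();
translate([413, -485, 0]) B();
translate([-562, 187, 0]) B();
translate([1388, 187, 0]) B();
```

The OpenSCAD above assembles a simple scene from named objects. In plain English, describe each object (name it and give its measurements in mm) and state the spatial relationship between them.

A is a rectangular dining table. The top is 1178×649×32 mm with its upper surface at z = 702 mm. It stands on four 62×62 mm square legs, each inset 28 mm from the nearest pair of top edges, running from the floor to the underside of the top. Four apron rails, 62 mm thick and 79 mm tall, run between adjacent legs with their top edges flush with the underside of the top and their outer faces flush with the legs' outer faces.

B is a four-legged stool. The seat is a 352×275×24 mm slab whose top surface is at z = 402 mm; four square legs, each 38×38 mm in cross-section, run from the floor (z = 0) to the underside of the seat, each flush with a corner of the seat.

Three stools sit around the table at the −y, −x, +x sides.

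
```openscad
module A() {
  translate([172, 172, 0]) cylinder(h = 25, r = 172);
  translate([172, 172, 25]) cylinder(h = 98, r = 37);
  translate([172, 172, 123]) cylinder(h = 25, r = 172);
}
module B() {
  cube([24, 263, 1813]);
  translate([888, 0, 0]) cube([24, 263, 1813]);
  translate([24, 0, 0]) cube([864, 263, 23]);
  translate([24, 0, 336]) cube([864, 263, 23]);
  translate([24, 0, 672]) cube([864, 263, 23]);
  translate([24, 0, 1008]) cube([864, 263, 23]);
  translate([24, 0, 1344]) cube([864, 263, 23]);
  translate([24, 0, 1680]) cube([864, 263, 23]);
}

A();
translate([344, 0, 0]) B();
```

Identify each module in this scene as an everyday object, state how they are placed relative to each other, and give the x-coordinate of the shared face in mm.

A is a spool. B is a bookshelf. The bookshelf is against the spool's +x side, with their −y faces flush. The x-coordinate of the shared face is 344 mm.

The spool's +x face and the bookshelf's −x face are both at x = 344 mm.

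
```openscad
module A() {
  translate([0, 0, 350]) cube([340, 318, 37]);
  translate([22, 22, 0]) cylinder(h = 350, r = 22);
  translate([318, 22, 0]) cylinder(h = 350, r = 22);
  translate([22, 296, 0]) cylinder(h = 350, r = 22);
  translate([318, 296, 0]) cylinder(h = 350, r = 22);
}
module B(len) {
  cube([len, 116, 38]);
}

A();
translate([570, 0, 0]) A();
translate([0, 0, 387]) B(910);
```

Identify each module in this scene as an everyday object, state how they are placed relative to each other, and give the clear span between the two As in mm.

Second stool starts at x = 570; first ends at x = 340; clear span = 570 − 340 = 230 mm.

A is a stool. B is a beam. A beam spans the tops of two stools. The clear span between the two stools is 230 mm.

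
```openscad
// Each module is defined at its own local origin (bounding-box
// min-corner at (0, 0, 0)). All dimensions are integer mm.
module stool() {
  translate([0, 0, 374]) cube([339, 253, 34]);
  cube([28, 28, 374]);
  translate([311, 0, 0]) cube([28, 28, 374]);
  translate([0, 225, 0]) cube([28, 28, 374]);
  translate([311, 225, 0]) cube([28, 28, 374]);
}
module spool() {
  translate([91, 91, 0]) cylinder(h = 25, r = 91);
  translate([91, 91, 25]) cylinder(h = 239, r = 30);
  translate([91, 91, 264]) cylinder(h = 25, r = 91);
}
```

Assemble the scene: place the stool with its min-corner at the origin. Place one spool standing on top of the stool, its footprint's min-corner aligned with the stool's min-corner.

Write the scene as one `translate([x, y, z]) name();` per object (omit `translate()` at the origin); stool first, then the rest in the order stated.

stool();
translate([0, 0, 408]) spool();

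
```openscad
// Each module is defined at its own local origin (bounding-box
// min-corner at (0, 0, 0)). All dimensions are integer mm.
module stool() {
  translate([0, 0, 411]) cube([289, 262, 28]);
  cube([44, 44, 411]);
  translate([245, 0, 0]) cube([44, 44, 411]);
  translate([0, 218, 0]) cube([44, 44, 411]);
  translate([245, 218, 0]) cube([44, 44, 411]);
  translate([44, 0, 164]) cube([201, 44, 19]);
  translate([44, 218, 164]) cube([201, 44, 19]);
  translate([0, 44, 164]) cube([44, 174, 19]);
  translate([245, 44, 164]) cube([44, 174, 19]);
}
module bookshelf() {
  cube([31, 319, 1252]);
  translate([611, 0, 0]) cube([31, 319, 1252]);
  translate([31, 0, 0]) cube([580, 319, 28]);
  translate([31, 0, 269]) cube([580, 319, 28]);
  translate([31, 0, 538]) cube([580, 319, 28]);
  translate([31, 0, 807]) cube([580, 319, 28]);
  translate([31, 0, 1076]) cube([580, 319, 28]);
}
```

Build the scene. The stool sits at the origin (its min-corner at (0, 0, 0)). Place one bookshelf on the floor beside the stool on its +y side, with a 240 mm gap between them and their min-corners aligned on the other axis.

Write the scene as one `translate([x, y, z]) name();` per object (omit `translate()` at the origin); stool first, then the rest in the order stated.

stool();
translate([0, 502, 0]) bookshelf();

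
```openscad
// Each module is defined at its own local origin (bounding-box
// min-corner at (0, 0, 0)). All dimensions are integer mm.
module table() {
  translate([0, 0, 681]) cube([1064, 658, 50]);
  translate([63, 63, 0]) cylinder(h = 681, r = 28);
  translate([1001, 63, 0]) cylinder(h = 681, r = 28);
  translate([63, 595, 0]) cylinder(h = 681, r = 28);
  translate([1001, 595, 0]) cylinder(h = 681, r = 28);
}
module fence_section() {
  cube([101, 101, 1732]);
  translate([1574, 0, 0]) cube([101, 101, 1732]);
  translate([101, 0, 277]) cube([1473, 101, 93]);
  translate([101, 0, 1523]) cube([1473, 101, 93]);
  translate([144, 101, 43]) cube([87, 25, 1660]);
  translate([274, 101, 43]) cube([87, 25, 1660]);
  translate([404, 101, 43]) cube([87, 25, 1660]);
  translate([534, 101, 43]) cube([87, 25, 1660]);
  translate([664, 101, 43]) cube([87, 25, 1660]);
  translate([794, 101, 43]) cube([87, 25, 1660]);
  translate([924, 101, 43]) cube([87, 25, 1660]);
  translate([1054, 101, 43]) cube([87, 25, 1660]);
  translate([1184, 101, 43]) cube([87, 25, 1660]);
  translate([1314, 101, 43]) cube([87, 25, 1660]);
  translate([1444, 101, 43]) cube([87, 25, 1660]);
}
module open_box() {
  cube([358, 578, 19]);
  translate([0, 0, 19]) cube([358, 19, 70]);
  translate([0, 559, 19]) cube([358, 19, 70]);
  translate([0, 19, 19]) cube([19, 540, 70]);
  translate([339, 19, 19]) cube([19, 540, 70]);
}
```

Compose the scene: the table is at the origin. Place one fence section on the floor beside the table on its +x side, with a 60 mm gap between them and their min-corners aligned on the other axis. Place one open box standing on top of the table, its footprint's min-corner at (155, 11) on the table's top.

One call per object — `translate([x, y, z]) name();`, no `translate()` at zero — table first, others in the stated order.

table();
translate([1124, 0, 0]) fence_section();
translate([155, 11, 731]) open_box();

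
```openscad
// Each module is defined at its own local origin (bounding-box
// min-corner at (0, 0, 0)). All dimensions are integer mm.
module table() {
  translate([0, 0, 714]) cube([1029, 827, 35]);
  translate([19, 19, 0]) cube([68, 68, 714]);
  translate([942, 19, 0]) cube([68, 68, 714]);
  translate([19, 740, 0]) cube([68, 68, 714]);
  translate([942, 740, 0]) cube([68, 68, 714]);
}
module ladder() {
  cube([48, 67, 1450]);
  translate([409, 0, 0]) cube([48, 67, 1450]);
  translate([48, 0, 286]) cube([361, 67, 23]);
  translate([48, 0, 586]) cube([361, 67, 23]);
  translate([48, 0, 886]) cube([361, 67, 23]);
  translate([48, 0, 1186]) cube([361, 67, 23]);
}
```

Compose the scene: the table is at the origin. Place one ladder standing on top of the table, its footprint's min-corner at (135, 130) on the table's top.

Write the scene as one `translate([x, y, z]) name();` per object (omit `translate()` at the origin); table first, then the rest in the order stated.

table();
translate([135, 130, 749]) ladder();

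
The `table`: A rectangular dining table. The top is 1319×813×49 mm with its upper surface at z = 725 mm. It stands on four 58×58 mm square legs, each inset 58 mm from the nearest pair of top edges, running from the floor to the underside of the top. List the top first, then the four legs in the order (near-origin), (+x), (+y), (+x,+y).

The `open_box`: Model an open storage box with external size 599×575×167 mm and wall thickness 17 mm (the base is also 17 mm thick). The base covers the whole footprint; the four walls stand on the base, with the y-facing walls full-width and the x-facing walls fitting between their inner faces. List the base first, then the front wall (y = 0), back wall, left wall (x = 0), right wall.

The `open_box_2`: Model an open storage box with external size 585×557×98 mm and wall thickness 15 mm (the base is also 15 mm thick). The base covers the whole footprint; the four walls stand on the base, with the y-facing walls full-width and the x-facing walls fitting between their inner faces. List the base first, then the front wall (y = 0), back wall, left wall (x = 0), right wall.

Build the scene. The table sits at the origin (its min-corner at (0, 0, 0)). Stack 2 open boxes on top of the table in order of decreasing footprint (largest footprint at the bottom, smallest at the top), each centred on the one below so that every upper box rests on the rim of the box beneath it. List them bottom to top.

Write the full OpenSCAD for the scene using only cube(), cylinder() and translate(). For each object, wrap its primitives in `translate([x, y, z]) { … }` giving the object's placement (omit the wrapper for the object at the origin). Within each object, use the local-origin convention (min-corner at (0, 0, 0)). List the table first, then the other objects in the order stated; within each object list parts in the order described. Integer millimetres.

translate([0, 0, 676]) cube([1319, 813, 49]);
translate([58, 58, 0]) cube([58, 58, 676]);
translate([1203, 58, 0]) cube([58, 58, 676]);
translate([58, 697, 0]) cube([58, 58, 676]);
translate([1203, 697, 0]) cube([58, 58, 676]);
translate([360, 119, 725]) {
  cube([599, 575, 17]);
  translate([0, 0, 17]) cube([599, 17, 150]);
  translate([0, 558, 17]) cube([599, 17, 150]);
  translate([0, 17, 17]) cube([17, 541, 150]);
  translate([582, 17, 17]) cube([17, 541, 150]);
}
translate([367, 128, 892]) {
  cube([585, 557, 15]);
  translate([0, 0, 15]) cube([585, 15, 83]);
  translate([0, 542, 15]) cube([585, 15, 83]);
  translate([0, 15, 15]) cube([15, 527, 83]);
  translate([570, 15, 15]) cube([15, 527, 83]);
}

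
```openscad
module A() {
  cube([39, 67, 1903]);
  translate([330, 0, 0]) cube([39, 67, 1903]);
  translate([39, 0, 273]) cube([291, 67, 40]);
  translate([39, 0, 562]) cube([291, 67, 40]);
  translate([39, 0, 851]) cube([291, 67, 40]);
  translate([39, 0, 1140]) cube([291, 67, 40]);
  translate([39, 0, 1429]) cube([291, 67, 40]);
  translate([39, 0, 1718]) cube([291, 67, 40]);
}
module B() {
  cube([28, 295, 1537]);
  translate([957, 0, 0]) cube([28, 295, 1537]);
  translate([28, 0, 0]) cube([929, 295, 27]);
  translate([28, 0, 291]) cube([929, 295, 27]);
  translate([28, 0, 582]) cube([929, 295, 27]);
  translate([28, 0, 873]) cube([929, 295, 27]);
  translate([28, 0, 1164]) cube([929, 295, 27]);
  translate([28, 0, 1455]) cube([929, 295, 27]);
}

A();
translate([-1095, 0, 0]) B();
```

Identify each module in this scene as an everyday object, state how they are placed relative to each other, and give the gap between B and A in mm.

A is a ladder. B is a bookshelf. The bookshelf is on the floor beside the ladder on its −x side. The gap between the bookshelf and the ladder is 110 mm.

The bookshelf's nearest face is 110 mm from the ladder's −x face.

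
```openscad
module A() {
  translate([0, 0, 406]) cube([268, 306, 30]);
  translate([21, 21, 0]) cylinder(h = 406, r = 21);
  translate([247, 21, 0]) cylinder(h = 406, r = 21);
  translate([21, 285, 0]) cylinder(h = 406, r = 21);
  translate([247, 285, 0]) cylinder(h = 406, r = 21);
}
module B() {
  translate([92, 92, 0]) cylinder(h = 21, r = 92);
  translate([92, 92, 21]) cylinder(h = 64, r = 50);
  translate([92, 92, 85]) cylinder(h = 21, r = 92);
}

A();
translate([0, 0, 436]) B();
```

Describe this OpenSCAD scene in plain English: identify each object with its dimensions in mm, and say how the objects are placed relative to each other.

A is a four-legged stool. The seat is a 268×306×30 mm slab whose top surface is at z = 436 mm; four round legs, each 42 mm in diameter, run from the floor (z = 0) to the underside of the seat, each leg's axis is inset half a diameter from the nearest pair of seat edges (so the leg's bounding box is flush with the corner).

B is a spool: two coaxial disc flanges of radius 92 mm and thickness 21 mm, joined by a core cylinder of radius 50 mm and height 64 mm. The lower flange rests on z = 0 and the three cylinders share a vertical axis.

The spool is on top of the stool.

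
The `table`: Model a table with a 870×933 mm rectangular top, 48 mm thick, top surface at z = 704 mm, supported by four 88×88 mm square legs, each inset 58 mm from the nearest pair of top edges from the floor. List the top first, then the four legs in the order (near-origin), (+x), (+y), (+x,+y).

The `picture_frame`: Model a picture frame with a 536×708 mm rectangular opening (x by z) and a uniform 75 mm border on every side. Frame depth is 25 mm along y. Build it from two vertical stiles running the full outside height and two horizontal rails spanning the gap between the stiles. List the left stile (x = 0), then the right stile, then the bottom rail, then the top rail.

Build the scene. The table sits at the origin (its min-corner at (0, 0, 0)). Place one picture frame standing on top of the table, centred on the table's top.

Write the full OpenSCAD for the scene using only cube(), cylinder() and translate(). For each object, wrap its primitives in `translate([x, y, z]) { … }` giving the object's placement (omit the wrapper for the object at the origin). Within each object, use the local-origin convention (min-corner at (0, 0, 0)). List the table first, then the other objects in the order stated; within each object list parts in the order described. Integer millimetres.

translate([0, 0, 656]) cube([870, 933, 48]);
translate([58, 58, 0]) cube([88, 88, 656]);
translate([724, 58, 0]) cube([88, 88, 656]);
translate([58, 787, 0]) cube([88, 88, 656]);
translate([724, 787, 0]) cube([88, 88, 656]);
translate([92, 454, 704]) {
  cube([75, 25, 858]);
  translate([611, 0, 0]) cube([75, 25, 858]);
  translate([75, 0, 0]) cube([536, 25, 75]);
  translate([75, 0, 783]) cube([536, 25, 75]);
}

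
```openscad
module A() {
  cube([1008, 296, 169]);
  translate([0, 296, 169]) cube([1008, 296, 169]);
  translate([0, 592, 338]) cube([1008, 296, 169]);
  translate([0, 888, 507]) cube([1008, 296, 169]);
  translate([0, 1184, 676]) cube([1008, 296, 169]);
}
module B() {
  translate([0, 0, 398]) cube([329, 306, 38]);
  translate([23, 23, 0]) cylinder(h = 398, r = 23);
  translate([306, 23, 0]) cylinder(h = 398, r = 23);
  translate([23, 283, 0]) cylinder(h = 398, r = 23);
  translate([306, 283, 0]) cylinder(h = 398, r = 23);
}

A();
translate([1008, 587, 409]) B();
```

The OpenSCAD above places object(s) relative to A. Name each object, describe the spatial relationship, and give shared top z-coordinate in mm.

A is a staircase. B is a stool. The stool is beside the staircase with their tops flush at z = 845. The shared top z-coordinate is 845 mm.

Both tops at z = 845 mm.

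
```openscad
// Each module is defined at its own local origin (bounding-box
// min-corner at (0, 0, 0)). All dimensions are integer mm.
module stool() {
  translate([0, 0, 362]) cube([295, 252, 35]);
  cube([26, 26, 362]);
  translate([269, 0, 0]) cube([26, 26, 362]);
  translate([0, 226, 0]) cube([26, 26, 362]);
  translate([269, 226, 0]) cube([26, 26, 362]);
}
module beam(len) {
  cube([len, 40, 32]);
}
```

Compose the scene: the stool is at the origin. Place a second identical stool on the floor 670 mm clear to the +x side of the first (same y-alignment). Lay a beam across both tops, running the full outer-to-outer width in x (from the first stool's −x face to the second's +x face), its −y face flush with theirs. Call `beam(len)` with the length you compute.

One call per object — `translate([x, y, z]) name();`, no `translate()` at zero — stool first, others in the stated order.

stool();
translate([965, 0, 0]) stool();
translate([0, 0, 397]) beam(1260);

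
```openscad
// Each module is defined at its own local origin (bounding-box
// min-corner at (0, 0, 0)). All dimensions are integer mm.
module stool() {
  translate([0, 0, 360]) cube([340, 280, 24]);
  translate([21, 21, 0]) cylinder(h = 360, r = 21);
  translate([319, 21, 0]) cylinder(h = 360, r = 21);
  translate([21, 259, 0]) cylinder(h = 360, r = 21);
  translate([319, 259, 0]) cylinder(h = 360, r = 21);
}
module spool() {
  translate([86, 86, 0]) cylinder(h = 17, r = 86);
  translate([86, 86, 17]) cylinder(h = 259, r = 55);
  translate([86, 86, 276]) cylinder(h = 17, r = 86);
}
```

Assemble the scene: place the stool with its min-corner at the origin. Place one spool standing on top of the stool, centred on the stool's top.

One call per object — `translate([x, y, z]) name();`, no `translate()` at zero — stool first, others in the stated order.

stool();
translate([84, 54, 384]) spool();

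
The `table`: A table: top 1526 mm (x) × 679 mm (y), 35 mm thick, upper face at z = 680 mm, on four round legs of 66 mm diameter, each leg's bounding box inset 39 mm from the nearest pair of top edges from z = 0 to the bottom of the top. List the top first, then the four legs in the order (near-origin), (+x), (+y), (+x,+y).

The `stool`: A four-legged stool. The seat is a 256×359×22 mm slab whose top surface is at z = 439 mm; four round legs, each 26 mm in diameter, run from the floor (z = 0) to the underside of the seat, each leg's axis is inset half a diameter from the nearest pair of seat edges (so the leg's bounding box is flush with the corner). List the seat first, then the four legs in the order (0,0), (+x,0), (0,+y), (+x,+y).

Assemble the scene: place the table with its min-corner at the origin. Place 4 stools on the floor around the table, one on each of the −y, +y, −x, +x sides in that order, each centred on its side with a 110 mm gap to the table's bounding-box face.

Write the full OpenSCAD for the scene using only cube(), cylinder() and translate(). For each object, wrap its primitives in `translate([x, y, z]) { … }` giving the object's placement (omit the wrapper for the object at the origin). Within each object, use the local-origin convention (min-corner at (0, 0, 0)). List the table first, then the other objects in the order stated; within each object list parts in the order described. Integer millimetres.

translate([0, 0, 645]) cube([1526, 679, 35]);
translate([72, 72, 0]) cylinder(h = 645, r = 33);
translate([1454, 72, 0]) cylinder(h = 645, r = 33);
translate([72, 607, 0]) cylinder(h = 645, r = 33);
translate([1454, 607, 0]) cylinder(h = 645, r = 33);
translate([635, -469, 0]) {
  translate([0, 0, 417]) cube([256, 359, 22]);
  translate([13, 13, 0]) cylinder(h = 417, r = 13);
  translate([243, 13, 0]) cylinder(h = 417, r = 13);
  translate([13, 346, 0]) cylinder(h = 417, r = 13);
  translate([243, 346, 0]) cylinder(h = 417, r = 13);
}
translate([635, 789, 0]) {
  translate([0, 0, 417]) cube([256, 359, 22]);
  translate([13, 13, 0]) cylinder(h = 417, r = 13);
  translate([243, 13, 0]) cylinder(h = 417, r = 13);
  translate([13, 346, 0]) cylinder(h = 417, r = 13);
  translate([243, 346, 0]) cylinder(h = 417, r = 13);
}
translate([-366, 160, 0]) {
  translate([0, 0, 417]) cube([256, 359, 22]);
  translate([13, 13, 0]) cylinder(h = 417, r = 13);
  translate([243, 13, 0]) cylinder(h = 417, r = 13);
  translate([13, 346, 0]) cylinder(h = 417, r = 13);
  translate([243, 346, 0]) cylinder(h = 417, r = 13);
}
translate([1636, 160, 0]) {
  translate([0, 0, 417]) cube([256, 359, 22]);
  translate([13, 13, 0]) cylinder(h = 417, r = 13);
  translate([243, 13, 0]) cylinder(h = 417, r = 13);
  translate([13, 346, 0]) cylinder(h = 417, r = 13);
  translate([243, 346, 0]) cylinder(h = 417, r = 13);
}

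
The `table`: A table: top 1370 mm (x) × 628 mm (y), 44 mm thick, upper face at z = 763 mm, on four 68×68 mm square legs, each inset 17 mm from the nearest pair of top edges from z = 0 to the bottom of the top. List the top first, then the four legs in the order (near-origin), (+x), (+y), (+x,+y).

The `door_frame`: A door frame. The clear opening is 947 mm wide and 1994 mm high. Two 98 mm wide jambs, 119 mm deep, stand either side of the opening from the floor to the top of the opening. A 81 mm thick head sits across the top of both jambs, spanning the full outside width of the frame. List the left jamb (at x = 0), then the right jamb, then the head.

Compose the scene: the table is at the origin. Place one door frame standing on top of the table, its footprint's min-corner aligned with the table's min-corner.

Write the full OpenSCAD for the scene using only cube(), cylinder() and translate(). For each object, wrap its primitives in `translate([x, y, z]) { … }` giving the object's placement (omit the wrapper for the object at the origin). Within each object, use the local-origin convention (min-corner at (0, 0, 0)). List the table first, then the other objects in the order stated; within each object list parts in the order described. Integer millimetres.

translate([0, 0, 719]) cube([1370, 628, 44]);
translate([17, 17, 0]) cube([68, 68, 719]);
translate([1285, 17, 0]) cube([68, 68, 719]);
translate([17, 543, 0]) cube([68, 68, 719]);
translate([1285, 543, 0]) cube([68, 68, 719]);
translate([0, 0, 763]) {
  cube([98, 119, 1994]);
  translate([1045, 0, 0]) cube([98, 119, 1994]);
  translate([0, 0, 1994]) cube([1143, 119, 81]);
}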